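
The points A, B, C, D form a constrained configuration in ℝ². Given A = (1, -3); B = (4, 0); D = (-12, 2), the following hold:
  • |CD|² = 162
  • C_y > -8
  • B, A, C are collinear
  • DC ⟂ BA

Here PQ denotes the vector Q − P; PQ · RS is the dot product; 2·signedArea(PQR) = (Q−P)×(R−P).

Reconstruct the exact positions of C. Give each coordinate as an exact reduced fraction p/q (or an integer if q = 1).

C = (-3, -7)

1. C_x = -3  [B, A, C are collinear ∩ DC ⟂ BA]
2. C_y = -7  [B, A, C are collinear ∩ DC ⟂ BA]
   → C = (-3, -7)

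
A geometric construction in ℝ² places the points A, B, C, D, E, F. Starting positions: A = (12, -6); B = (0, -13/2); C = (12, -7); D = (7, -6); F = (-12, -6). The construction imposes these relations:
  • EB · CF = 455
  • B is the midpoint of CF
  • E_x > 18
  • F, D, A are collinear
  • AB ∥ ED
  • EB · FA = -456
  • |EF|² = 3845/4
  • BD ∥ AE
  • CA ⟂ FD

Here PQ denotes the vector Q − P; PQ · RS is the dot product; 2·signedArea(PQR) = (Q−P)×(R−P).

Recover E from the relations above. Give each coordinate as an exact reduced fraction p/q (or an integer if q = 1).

1. E_x = 19  [AB ∥ ED ∩ BD ∥ AE]
2. E_y = -11/2  [AB ∥ ED ∩ BD ∥ AE]
   → E = (19, -11/2)

E = (19, -11/2)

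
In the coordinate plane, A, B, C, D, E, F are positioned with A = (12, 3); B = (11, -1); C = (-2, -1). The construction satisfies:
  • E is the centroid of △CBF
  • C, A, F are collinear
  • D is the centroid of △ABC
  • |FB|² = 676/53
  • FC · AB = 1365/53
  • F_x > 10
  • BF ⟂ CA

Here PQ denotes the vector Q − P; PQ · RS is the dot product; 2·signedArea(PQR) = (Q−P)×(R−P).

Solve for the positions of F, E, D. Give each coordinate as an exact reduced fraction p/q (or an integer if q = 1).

D = (7, 1/3)
E = (336/53, 23/159)
F = (531/53, 129/53)

1. F_x = 531/53  [C, A, F are collinear ∩ BF ⟂ CA]
2. F_y = 129/53  [C, A, F are collinear ∩ BF ⟂ CA]
   → F = (531/53, 129/53)
3. E_x = 336/53  [E is the centroid of △CBF]
4. E_y = 23/159  [E is the centroid of △CBF]
   → E = (336/53, 23/159)
5. D_x = 7  [D is the centroid of △ABC]
6. D_y = 1/3  [D is the centroid of △ABC]
   → D = (7, 1/3)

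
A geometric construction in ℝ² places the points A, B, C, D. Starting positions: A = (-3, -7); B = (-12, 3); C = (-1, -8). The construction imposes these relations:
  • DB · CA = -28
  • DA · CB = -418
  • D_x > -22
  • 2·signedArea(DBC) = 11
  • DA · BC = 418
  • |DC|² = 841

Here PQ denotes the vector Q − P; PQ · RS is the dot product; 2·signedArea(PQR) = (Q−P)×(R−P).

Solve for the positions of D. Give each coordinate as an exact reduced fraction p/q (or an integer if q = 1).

1. D_x = -21  [DA · BC = 418 ∩ 2·signedArea(DBC) = 11]
2. D_y = 13  [DA · BC = 418 ∩ 2·signedArea(DBC) = 11]
   → D = (-21, 13)

D = (-21, 13)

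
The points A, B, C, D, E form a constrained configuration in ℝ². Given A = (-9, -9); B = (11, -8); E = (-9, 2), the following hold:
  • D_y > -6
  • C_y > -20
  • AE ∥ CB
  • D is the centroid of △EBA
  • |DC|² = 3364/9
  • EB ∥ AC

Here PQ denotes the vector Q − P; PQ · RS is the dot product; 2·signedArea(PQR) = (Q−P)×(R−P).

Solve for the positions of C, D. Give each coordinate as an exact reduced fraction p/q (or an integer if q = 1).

C = (11, -19)
D = (-7/3, -5)

1. C_x = 11  [AE ∥ CB ∩ EB ∥ AC]
2. C_y = -19  [AE ∥ CB ∩ EB ∥ AC]
   → C = (11, -19)
3. D_x = -7/3  [D is the centroid of △EBA]
4. D_y = -5  [D is the centroid of △EBA]
   → D = (-7/3, -5)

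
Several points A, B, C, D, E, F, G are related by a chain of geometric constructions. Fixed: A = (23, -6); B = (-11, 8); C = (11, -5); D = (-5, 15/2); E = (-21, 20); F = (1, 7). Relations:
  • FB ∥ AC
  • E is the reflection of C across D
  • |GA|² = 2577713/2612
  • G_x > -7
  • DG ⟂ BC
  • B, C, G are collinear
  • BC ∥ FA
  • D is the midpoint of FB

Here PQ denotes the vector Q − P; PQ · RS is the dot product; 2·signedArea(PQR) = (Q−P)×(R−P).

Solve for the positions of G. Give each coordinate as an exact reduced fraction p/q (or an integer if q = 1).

G = (-4136/653, 6847/1306)

1. G_x = -4136/653  [B, C, G are collinear ∩ DG ⟂ BC]
2. G_y = 6847/1306  [B, C, G are collinear ∩ DG ⟂ BC]
   → G = (-4136/653, 6847/1306)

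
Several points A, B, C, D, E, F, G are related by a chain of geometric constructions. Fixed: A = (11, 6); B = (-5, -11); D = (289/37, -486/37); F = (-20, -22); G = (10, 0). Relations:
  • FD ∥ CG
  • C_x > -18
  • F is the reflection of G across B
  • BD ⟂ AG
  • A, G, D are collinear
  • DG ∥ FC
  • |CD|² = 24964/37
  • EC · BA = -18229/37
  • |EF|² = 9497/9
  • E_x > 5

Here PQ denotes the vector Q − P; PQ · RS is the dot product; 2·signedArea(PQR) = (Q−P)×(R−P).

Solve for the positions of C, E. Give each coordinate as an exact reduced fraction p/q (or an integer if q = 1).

1. C_x = -659/37  [FD ∥ CG ∩ DG ∥ FC]
2. C_y = -328/37  [FD ∥ CG ∩ DG ∥ FC]
   → C = (-659/37, -328/37)
3. E_x = 16/3  [line -16·x + -17·y + 57 = 0 ∩ |EF|² = 9497/9]
4. E_y = -5/3  [line -16·x + -17·y + 57 = 0 ∩ |EF|² = 9497/9]
   → E = (16/3, -5/3)

C = (-659/37, -328/37)
E = (16/3, -5/3)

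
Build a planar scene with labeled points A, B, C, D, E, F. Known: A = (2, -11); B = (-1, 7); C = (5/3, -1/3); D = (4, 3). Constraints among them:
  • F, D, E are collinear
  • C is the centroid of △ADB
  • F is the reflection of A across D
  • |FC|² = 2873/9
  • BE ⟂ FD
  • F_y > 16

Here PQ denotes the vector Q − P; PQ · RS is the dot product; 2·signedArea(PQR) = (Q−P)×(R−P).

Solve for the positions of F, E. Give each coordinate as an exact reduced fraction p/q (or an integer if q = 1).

E = (223/50, 311/50)
F = (6, 17)

1. F_x = 6  [F is the reflection of A across D]
2. F_y = 17  [F is the reflection of A across D]
   → F = (6, 17)
3. E_x = 223/50  [F, D, E are collinear ∩ BE ⟂ FD]
4. E_y = 311/50  [F, D, E are collinear ∩ BE ⟂ FD]
   → E = (223/50, 311/50)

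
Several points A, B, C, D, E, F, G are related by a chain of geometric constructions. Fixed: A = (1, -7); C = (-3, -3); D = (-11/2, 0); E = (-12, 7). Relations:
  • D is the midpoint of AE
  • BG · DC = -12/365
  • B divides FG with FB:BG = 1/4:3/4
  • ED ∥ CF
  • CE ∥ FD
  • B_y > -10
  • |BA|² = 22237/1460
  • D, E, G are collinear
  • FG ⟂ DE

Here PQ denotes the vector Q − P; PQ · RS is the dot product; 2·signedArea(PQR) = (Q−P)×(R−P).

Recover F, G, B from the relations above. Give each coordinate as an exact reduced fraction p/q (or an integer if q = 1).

B = (2583/730, -3637/365)
F = (7/2, -10)
G = (2667/730, -3598/365)

1. F_x = 7/2  [CE ∥ FD ∩ ED ∥ CF]
2. F_y = -10  [CE ∥ FD ∩ ED ∥ CF]
   → F = (7/2, -10)
3. G_x = 2667/730  [D, E, G are collinear ∩ FG ⟂ DE]
4. G_y = -3598/365  [D, E, G are collinear ∩ FG ⟂ DE]
   → G = (2667/730, -3598/365)
5. B_x = 2583/730  [B divides FG with FB:BG = 1/4:3/4]
6. B_y = -3637/365  [B divides FG with FB:BG = 1/4:3/4]
   → B = (2583/730, -3637/365)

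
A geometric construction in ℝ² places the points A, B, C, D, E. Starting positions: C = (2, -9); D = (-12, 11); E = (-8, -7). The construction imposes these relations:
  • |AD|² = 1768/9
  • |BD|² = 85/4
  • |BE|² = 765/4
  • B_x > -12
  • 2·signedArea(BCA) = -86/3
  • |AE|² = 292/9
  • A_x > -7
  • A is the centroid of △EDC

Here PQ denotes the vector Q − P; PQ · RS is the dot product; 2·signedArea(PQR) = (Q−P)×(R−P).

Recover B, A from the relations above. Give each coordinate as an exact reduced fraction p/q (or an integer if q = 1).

A = (-6, -5/3)
B = (-11, 13/2)

1. A_x = -6  [A is the centroid of △EDC]
2. A_y = -5/3  [A is the centroid of △EDC]
   → A = (-6, -5/3)
3. B_x = -11  [line -22/3·x + -8·y + -86/3 = 0 ∩ |BD|² = 85/4]
4. B_y = 13/2  [line -22/3·x + -8·y + -86/3 = 0 ∩ |BD|² = 85/4]
   → B = (-11, 13/2)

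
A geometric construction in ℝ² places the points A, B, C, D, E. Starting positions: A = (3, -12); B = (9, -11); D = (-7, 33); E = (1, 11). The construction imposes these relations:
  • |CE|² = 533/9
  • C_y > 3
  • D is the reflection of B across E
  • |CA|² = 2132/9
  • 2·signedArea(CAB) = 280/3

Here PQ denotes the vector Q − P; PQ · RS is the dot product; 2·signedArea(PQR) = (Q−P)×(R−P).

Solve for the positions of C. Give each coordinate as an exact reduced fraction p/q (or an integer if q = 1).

C = (5/3, 10/3)

1. C_x = 5/3  [line -1·x + 6·y + -55/3 = 0 ∩ |CA|² = 2132/9]
2. C_y = 10/3  [line -1·x + 6·y + -55/3 = 0 ∩ |CA|² = 2132/9]
   → C = (5/3, 10/3)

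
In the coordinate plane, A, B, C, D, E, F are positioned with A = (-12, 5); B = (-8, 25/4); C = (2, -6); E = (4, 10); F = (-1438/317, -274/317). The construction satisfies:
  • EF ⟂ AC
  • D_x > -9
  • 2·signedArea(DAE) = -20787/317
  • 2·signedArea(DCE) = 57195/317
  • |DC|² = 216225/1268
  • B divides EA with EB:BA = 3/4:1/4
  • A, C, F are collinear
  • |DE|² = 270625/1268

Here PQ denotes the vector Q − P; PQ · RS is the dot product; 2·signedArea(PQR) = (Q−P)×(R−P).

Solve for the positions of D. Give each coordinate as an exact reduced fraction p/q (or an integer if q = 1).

D = (-2621/317, 1311/634)

1. D_x = -2621/317  [2·signedArea(DCE) = 57195/317 ∩ 2·signedArea(DAE) = -20787/317]
2. D_y = 1311/634  [2·signedArea(DCE) = 57195/317 ∩ 2·signedArea(DAE) = -20787/317]
   → D = (-2621/317, 1311/634)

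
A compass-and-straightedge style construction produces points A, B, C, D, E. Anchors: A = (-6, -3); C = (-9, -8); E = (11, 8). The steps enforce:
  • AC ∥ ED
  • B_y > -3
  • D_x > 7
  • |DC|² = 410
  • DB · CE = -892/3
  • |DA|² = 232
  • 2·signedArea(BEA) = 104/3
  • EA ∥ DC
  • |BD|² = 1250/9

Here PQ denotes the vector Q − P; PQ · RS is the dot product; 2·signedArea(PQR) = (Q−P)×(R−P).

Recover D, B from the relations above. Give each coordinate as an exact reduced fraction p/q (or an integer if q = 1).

B = (-7/3, -8/3)
D = (8, 3)

1. D_x = 8  [EA ∥ DC ∩ AC ∥ ED]
2. D_y = 3  [EA ∥ DC ∩ AC ∥ ED]
   → D = (8, 3)
3. B_x = -7/3  [2·signedArea(BEA) = 104/3 ∩ DB · CE = -892/3]
4. B_y = -8/3  [2·signedArea(BEA) = 104/3 ∩ DB · CE = -892/3]
   → B = (-7/3, -8/3)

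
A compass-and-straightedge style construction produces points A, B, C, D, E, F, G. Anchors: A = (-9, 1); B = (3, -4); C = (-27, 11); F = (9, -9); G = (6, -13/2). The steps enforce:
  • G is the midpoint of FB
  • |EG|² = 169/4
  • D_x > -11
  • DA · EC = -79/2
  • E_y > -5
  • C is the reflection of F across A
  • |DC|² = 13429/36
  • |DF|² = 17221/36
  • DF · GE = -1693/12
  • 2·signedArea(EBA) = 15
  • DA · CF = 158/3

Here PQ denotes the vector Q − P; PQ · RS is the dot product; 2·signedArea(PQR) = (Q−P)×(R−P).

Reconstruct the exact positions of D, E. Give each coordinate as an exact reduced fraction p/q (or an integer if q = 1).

D = (-10, 11/6)
E = (0, -4)

1. E_x = 0  [line -5·x + -12·y + -48 = 0 ∩ |EG|² = 169/4]
2. E_y = -4  [line -5·x + -12·y + -48 = 0 ∩ |EG|² = 169/4]
   → E = (0, -4)
3. D_x = -10  [DA · CF = 158/3 ∩ DF · GE = -1693/12]
4. D_y = 11/6  [DA · CF = 158/3 ∩ DF · GE = -1693/12]
   → D = (-10, 11/6)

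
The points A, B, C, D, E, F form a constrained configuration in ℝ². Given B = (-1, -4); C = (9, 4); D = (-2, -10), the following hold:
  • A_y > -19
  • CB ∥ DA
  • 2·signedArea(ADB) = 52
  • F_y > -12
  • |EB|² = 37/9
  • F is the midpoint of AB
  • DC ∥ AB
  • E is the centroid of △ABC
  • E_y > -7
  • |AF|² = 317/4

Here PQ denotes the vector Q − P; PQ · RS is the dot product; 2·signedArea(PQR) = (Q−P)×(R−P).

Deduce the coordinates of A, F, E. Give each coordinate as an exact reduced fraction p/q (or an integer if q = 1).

1. A_x = -12  [DC ∥ AB ∩ CB ∥ DA]
2. A_y = -18  [DC ∥ AB ∩ CB ∥ DA]
   → A = (-12, -18)
3. F_x = -13/2  [F is the midpoint of AB]
4. F_y = -11  [F is the midpoint of AB]
   → F = (-13/2, -11)
5. E_x = -4/3  [E is the centroid of △ABC]
6. E_y = -6  [E is the centroid of △ABC]
   → E = (-4/3, -6)

A = (-12, -18)
E = (-4/3, -6)
F = (-13/2, -11)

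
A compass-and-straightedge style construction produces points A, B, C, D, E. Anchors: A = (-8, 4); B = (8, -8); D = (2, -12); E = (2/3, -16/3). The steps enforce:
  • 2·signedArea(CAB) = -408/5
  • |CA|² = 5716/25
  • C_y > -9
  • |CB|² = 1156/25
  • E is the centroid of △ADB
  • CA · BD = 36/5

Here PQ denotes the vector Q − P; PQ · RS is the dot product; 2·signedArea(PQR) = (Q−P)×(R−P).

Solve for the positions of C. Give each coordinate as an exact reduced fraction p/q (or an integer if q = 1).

C = (6/5, -8)

1. C_x = 6/5  [CA · BD = 36/5 ∩ 2·signedArea(CAB) = -408/5]
2. C_y = -8  [CA · BD = 36/5 ∩ 2·signedArea(CAB) = -408/5]
   → C = (6/5, -8)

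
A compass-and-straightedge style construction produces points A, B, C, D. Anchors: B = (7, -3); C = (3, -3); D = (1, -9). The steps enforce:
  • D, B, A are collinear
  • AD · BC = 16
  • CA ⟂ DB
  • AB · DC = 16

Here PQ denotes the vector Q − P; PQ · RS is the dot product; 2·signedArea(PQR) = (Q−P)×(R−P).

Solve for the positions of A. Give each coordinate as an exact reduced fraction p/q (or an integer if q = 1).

A = (5, -5)

1. A_x = 5  [D, B, A are collinear ∩ CA ⟂ DB]
2. A_y = -5  [D, B, A are collinear ∩ CA ⟂ DB]
   → A = (5, -5)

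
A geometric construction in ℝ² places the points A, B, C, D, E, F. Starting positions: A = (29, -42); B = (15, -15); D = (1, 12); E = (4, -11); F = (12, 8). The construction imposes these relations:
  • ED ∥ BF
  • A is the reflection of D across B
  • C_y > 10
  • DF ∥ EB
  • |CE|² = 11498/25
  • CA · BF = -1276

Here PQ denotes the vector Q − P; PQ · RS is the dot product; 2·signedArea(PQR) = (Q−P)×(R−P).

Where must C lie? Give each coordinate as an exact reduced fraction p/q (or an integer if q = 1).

C = (27/5, 52/5)

1. C_x = 27/5  [line 3·x + -23·y + 223 = 0 ∩ |CE|² = 11498/25]
2. C_y = 52/5  [line 3·x + -23·y + 223 = 0 ∩ |CE|² = 11498/25]
   → C = (27/5, 52/5)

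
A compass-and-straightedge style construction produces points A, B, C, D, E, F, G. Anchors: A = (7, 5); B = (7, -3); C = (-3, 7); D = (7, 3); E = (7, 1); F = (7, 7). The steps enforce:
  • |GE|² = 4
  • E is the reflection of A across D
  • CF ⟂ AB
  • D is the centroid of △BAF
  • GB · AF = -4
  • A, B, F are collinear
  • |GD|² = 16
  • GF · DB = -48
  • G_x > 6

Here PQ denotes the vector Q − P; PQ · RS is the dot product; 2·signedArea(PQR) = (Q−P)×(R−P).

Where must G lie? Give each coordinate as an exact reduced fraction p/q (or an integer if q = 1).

1. G_y = -1  [GB · AF = -4]
2. G_x = 7  [|GE|² = 4]
   → G = (7, -1)

G = (7, -1)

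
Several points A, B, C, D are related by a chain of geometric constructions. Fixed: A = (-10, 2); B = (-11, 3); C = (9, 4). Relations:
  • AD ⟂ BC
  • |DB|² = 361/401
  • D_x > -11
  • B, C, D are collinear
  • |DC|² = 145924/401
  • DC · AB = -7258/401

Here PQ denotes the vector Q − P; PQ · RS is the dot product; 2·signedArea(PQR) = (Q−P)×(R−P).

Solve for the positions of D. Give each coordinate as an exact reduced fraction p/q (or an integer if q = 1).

D = (-4031/401, 1222/401)

1. D_x = -4031/401  [B, C, D are collinear ∩ AD ⟂ BC]
2. D_y = 1222/401  [B, C, D are collinear ∩ AD ⟂ BC]
   → D = (-4031/401, 1222/401)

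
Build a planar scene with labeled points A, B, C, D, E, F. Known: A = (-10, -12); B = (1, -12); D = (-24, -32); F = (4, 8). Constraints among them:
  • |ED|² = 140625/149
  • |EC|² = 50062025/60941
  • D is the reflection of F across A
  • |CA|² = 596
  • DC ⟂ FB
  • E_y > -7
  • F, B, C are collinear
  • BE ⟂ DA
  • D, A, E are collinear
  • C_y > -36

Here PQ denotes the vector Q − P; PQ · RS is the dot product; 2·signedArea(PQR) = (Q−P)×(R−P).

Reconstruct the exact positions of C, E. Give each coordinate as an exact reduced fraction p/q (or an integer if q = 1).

1. C_x = -1016/409  [F, B, C are collinear ∩ DC ⟂ FB]
2. C_y = -14408/409  [F, B, C are collinear ∩ DC ⟂ FB]
   → C = (-1016/409, -14408/409)
3. E_x = -951/149  [D, A, E are collinear ∩ BE ⟂ DA]
4. E_y = -1018/149  [D, A, E are collinear ∩ BE ⟂ DA]
   → E = (-951/149, -1018/149)

C = (-1016/409, -14408/409)
E = (-951/149, -1018/149)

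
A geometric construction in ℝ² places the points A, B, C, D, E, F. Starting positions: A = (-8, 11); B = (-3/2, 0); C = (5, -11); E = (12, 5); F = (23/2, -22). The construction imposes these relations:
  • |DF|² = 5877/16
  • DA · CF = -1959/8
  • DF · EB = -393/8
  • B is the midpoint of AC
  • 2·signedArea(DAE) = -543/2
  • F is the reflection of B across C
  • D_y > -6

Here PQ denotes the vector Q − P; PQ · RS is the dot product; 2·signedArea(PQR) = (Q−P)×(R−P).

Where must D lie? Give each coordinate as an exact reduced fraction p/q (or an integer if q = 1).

D = (7/4, -11/2)

1. D_x = 7/4  [2·signedArea(DAE) = -543/2 ∩ DF · EB = -393/8]
2. D_y = -11/2  [2·signedArea(DAE) = -543/2 ∩ DF · EB = -393/8]
   → D = (7/4, -11/2)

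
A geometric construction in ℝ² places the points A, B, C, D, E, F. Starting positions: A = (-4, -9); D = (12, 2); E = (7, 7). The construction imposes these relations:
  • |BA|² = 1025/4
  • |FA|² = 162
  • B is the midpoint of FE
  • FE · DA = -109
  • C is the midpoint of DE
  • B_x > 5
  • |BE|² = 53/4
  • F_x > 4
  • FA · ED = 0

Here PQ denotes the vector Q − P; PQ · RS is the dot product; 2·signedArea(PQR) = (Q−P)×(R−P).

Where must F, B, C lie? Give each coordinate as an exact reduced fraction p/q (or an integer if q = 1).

B = (6, 7/2)
C = (19/2, 9/2)
F = (5, 0)

1. F_x = 5  [FA · ED = 0 ∩ FE · DA = -109]
2. F_y = 0  [FA · ED = 0 ∩ FE · DA = -109]
   → F = (5, 0)
3. B_x = 6  [B is the midpoint of FE]
4. B_y = 7/2  [B is the midpoint of FE]
   → B = (6, 7/2)
5. C_x = 19/2  [C is the midpoint of DE]
6. C_y = 9/2  [C is the midpoint of DE]
   → C = (19/2, 9/2)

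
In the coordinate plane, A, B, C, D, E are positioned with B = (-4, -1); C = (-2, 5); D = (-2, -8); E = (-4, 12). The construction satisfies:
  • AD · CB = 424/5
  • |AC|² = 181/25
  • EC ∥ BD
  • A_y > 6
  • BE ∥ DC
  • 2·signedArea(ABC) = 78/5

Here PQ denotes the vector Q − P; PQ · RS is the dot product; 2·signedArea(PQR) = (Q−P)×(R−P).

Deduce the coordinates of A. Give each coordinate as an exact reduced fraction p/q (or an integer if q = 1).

1. A_x = -4  [2·signedArea(ABC) = 78/5 ∩ AD · CB = 424/5]
2. A_y = 34/5  [2·signedArea(ABC) = 78/5 ∩ AD · CB = 424/5]
   → A = (-4, 34/5)

A = (-4, 34/5)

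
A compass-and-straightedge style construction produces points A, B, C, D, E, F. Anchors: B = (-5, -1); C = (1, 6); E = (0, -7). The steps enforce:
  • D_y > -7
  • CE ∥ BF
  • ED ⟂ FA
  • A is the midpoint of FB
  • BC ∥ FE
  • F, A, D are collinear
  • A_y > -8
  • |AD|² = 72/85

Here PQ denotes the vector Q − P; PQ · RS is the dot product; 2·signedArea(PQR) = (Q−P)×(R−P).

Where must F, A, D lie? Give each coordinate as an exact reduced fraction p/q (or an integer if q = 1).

1. F_x = -6  [BC ∥ FE ∩ CE ∥ BF]
2. F_y = -14  [BC ∥ FE ∩ CE ∥ BF]
   → F = (-6, -14)
3. A_x = -11/2  [A is the midpoint of FB]
4. A_y = -15/2  [A is the midpoint of FB]
   → A = (-11/2, -15/2)
5. D_x = -923/170  [F, A, D are collinear ∩ ED ⟂ FA]
6. D_y = -1119/170  [F, A, D are collinear ∩ ED ⟂ FA]
   → D = (-923/170, -1119/170)

A = (-11/2, -15/2)
D = (-923/170, -1119/170)
F = (-6, -14)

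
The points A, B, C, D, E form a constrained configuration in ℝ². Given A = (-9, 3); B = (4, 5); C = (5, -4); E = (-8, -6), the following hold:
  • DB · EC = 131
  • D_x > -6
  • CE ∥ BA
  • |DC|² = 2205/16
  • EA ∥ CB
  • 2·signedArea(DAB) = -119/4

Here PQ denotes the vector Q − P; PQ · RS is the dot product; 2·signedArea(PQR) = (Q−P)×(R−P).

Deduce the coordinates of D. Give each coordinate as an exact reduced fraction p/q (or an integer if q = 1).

D = (-11/2, 5/4)

1. D_x = -11/2  [2·signedArea(DAB) = -119/4 ∩ DB · EC = 131]
2. D_y = 5/4  [2·signedArea(DAB) = -119/4 ∩ DB · EC = 131]
   → D = (-11/2, 5/4)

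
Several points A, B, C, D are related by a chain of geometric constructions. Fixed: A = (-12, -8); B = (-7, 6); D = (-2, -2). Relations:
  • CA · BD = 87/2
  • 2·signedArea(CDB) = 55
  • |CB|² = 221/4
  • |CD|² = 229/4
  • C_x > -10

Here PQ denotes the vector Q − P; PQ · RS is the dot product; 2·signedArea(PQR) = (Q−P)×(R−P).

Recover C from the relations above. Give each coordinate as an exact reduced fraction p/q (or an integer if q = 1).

1. C_x = -19/2  [2·signedArea(CDB) = 55 ∩ CA · BD = 87/2]
2. C_y = -1  [2·signedArea(CDB) = 55 ∩ CA · BD = 87/2]
   → C = (-19/2, -1)

C = (-19/2, -1)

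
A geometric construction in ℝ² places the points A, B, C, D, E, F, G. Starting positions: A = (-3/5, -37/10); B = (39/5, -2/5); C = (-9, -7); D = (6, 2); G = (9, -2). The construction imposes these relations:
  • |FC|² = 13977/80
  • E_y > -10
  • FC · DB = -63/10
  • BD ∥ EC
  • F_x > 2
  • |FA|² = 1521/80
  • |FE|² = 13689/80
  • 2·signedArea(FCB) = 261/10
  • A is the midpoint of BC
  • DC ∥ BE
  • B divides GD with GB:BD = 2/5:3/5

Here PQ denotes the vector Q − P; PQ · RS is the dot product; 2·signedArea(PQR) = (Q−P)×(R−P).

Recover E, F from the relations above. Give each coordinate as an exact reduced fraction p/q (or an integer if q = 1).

E = (-36/5, -47/5)
F = (27/10, -17/20)

1. E_x = -36/5  [BD ∥ EC ∩ DC ∥ BE]
2. E_y = -47/5  [BD ∥ EC ∩ DC ∥ BE]
   → E = (-36/5, -47/5)
3. F_x = 27/10  [2·signedArea(FCB) = 261/10 ∩ FC · DB = -63/10]
4. F_y = -17/20  [2·signedArea(FCB) = 261/10 ∩ FC · DB = -63/10]
   → F = (27/10, -17/20)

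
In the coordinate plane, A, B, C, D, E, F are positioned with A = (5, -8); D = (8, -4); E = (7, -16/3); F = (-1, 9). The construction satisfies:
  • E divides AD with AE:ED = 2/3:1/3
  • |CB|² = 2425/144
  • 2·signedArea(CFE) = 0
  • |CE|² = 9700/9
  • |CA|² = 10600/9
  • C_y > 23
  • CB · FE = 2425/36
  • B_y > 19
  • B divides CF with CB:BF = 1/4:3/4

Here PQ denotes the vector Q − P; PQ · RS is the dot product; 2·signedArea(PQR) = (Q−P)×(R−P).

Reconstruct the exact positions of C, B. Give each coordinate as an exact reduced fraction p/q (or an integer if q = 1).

B = (-7, 79/4)
C = (-9, 70/3)

1. C_x = -9  [line 43/3·x + 8·y + -173/3 = 0 ∩ |CE|² = 9700/9]
2. C_y = 70/3  [line 43/3·x + 8·y + -173/3 = 0 ∩ |CE|² = 9700/9]
   → C = (-9, 70/3)
3. B_x = -7  [B divides CF with CB:BF = 1/4:3/4]
4. B_y = 79/4  [B divides CF with CB:BF = 1/4:3/4]
   → B = (-7, 79/4)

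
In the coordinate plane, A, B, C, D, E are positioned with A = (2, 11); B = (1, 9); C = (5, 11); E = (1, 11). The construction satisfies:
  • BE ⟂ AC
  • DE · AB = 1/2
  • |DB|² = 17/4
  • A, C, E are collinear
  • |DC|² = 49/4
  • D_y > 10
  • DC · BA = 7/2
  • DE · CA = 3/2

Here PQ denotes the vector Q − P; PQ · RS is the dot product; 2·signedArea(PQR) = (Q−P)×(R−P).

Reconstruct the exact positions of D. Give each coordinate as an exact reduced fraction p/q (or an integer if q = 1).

1. D_x = 3/2  [DE · AB = 1/2 ∩ DE · CA = 3/2]
2. D_y = 11  [DE · AB = 1/2 ∩ DE · CA = 3/2]
   → D = (3/2, 11)

D = (3/2, 11)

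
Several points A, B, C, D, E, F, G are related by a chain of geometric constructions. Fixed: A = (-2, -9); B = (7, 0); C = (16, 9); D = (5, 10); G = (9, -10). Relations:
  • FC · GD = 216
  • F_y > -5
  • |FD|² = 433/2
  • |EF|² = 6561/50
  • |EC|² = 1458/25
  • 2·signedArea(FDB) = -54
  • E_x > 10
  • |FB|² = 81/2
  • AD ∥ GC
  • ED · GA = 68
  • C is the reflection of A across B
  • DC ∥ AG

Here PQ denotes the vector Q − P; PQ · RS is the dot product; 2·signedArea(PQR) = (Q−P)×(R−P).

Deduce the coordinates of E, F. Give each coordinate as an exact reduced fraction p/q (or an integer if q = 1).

1. F_x = 5/2  [2·signedArea(FDB) = -54 ∩ FC · GD = 216]
2. F_y = -9/2  [2·signedArea(FDB) = -54 ∩ FC · GD = 216]
   → F = (5/2, -9/2)
3. E_x = 53/5  [line 11·x + -1·y + -113 = 0 ∩ |EF|² = 6561/50]
4. E_y = 18/5  [line 11·x + -1·y + -113 = 0 ∩ |EF|² = 6561/50]
   → E = (53/5, 18/5)

E = (53/5, 18/5)
F = (5/2, -9/2)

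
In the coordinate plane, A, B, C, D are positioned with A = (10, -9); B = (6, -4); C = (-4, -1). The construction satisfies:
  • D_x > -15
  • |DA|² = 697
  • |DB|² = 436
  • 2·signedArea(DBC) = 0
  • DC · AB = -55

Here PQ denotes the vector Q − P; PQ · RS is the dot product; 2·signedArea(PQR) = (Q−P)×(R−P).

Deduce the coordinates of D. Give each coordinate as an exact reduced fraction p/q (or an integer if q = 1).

1. D_x = -14  [2·signedArea(DBC) = 0 ∩ DC · AB = -55]
2. D_y = 2  [2·signedArea(DBC) = 0 ∩ DC · AB = -55]
   → D = (-14, 2)

D = (-14, 2)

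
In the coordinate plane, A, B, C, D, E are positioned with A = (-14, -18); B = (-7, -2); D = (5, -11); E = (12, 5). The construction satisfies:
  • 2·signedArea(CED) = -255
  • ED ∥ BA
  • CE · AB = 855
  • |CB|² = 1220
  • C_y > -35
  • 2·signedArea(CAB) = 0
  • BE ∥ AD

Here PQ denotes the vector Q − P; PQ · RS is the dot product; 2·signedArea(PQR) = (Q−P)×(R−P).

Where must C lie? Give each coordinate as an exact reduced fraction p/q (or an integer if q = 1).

C = (-21, -34)

1. C_x = -21  [2·signedArea(CAB) = 0 ∩ CE · AB = 855]
2. C_y = -34  [2·signedArea(CAB) = 0 ∩ CE · AB = 855]
   → C = (-21, -34)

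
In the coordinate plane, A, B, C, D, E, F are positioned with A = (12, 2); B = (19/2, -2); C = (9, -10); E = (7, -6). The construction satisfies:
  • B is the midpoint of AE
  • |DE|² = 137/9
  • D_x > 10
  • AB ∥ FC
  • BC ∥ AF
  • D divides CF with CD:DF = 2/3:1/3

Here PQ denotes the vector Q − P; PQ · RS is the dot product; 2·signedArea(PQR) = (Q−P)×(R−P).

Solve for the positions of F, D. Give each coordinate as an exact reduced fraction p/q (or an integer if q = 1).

1. F_x = 23/2  [AB ∥ FC ∩ BC ∥ AF]
2. F_y = -6  [AB ∥ FC ∩ BC ∥ AF]
   → F = (23/2, -6)
3. D_x = 32/3  [D divides CF with CD:DF = 2/3:1/3]
4. D_y = -22/3  [D divides CF with CD:DF = 2/3:1/3]
   → D = (32/3, -22/3)

D = (32/3, -22/3)
F = (23/2, -6)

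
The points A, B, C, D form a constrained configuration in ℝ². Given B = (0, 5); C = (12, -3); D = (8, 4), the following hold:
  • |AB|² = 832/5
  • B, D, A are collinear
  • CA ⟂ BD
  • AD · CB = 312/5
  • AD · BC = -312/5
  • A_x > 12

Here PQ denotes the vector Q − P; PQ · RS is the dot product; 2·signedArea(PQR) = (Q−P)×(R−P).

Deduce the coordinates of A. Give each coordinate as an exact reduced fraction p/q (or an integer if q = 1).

1. A_x = 64/5  [B, D, A are collinear ∩ CA ⟂ BD]
2. A_y = 17/5  [B, D, A are collinear ∩ CA ⟂ BD]
   → A = (64/5, 17/5)

A = (64/5, 17/5)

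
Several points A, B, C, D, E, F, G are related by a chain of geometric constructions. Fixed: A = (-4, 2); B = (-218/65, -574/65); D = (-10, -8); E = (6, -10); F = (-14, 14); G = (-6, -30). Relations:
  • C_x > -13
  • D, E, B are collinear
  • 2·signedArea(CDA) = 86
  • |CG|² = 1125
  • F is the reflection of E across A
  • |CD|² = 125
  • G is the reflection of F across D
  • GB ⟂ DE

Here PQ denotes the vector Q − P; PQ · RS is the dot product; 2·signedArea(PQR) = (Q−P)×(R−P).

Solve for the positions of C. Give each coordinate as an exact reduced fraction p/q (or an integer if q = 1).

1. C_x = -12  [line -10·x + 6·y + -138 = 0 ∩ |CD|² = 125]
2. C_y = 3  [line -10·x + 6·y + -138 = 0 ∩ |CD|² = 125]
   → C = (-12, 3)

C = (-12, 3)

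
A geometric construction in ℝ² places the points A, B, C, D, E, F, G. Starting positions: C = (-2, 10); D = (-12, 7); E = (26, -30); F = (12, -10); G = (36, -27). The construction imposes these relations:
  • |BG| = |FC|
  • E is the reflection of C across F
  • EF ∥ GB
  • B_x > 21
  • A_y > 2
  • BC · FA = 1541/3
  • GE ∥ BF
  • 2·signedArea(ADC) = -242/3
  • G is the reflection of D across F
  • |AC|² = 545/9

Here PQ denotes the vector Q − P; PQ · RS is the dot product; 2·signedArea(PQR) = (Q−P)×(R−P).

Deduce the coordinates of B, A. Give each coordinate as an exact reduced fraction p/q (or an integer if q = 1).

1. B_x = 22  [GE ∥ BF ∩ EF ∥ GB]
2. B_y = -7  [GE ∥ BF ∩ EF ∥ GB]
   → B = (22, -7)
3. A_x = -2/3  [2·signedArea(ADC) = -242/3 ∩ BC · FA = 1541/3]
4. A_y = 7/3  [2·signedArea(ADC) = -242/3 ∩ BC · FA = 1541/3]
   → A = (-2/3, 7/3)

A = (-2/3, 7/3)
B = (22, -7)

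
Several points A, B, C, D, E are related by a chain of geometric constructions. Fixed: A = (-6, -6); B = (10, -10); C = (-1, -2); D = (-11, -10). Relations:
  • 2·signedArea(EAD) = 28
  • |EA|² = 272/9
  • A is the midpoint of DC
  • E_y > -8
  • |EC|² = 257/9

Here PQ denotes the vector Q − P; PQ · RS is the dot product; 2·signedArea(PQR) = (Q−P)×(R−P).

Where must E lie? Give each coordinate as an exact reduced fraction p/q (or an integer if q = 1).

E = (-2/3, -22/3)

1. E_x = -2/3  [line 4·x + -5·y + -34 = 0 ∩ |EA|² = 272/9]
2. E_y = -22/3  [line 4·x + -5·y + -34 = 0 ∩ |EA|² = 272/9]
   → E = (-2/3, -22/3)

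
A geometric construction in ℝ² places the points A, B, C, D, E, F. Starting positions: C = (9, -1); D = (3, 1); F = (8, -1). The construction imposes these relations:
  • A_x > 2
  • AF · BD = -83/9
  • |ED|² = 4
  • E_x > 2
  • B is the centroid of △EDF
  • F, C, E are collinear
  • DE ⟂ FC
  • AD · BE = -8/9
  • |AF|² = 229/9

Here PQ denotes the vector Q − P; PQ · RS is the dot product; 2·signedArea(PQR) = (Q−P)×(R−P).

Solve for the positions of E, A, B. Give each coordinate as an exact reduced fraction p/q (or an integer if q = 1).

1. E_x = 3  [F, C, E are collinear ∩ DE ⟂ FC]
2. E_y = -1  [F, C, E are collinear ∩ DE ⟂ FC]
   → E = (3, -1)
3. B_x = 14/3  [B is the centroid of △EDF]
4. B_y = -1/3  [B is the centroid of △EDF]
   → B = (14/3, -1/3)
5. A_x = 3  [AD · BE = -8/9 ∩ AF · BD = -83/9]
6. A_y = -1/3  [AD · BE = -8/9 ∩ AF · BD = -83/9]
   → A = (3, -1/3)

A = (3, -1/3)
B = (14/3, -1/3)
E = (3, -1)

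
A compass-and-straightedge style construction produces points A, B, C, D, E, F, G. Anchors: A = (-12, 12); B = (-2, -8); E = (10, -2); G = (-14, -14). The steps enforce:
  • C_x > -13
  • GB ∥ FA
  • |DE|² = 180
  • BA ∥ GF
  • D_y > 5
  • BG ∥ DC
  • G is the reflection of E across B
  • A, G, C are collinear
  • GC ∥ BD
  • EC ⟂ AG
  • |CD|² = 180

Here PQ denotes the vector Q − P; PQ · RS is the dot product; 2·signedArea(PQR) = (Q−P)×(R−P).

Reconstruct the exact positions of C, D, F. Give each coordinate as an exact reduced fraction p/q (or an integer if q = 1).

1. C_x = -220/17  [A, G, C are collinear ∩ EC ⟂ AG]
2. C_y = -4/17  [A, G, C are collinear ∩ EC ⟂ AG]
   → C = (-220/17, -4/17)
3. D_x = -16/17  [BG ∥ DC ∩ GC ∥ BD]
4. D_y = 98/17  [BG ∥ DC ∩ GC ∥ BD]
   → D = (-16/17, 98/17)
5. F_x = -24  [GB ∥ FA ∩ BA ∥ GF]
6. F_y = 6  [GB ∥ FA ∩ BA ∥ GF]
   → F = (-24, 6)

C = (-220/17, -4/17)
D = (-16/17, 98/17)
F = (-24, 6)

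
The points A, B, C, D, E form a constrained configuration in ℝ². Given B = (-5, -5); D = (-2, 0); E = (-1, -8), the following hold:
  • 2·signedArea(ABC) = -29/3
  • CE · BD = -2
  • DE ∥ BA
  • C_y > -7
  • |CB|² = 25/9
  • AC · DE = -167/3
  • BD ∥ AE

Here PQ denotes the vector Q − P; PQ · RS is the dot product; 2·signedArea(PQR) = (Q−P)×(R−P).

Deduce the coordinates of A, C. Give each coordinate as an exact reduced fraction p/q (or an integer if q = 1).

A = (-4, -13)
C = (-11/3, -6)

1. A_x = -4  [BD ∥ AE ∩ DE ∥ BA]
2. A_y = -13  [BD ∥ AE ∩ DE ∥ BA]
   → A = (-4, -13)
3. C_x = -11/3  [CE · BD = -2 ∩ 2·signedArea(ABC) = -29/3]
4. C_y = -6  [CE · BD = -2 ∩ 2·signedArea(ABC) = -29/3]
   → C = (-11/3, -6)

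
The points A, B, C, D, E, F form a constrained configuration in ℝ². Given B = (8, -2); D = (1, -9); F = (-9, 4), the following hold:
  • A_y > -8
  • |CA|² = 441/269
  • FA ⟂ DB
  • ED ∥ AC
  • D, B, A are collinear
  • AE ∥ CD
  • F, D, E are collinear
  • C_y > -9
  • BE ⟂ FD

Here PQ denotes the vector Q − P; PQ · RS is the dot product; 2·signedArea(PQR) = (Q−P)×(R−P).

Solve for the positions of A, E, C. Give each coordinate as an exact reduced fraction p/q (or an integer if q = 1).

A = (5/2, -15/2)
C = (1765/538, -4581/538)
E = (59/269, -2148/269)

1. A_x = 5/2  [D, B, A are collinear ∩ FA ⟂ DB]
2. A_y = -15/2  [D, B, A are collinear ∩ FA ⟂ DB]
   → A = (5/2, -15/2)
3. E_x = 59/269  [F, D, E are collinear ∩ BE ⟂ FD]
4. E_y = -2148/269  [F, D, E are collinear ∩ BE ⟂ FD]
   → E = (59/269, -2148/269)
5. C_x = 1765/538  [AE ∥ CD ∩ ED ∥ AC]
6. C_y = -4581/538  [AE ∥ CD ∩ ED ∥ AC]
   → C = (1765/538, -4581/538)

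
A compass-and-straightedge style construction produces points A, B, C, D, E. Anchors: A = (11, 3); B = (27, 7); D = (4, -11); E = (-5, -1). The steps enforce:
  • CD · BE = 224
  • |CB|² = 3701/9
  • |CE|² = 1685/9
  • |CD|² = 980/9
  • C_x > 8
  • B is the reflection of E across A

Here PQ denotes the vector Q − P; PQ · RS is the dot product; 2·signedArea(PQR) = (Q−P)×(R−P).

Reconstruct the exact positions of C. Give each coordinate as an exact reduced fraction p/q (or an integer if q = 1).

1. C_x = 26/3  [line 32·x + 8·y + -264 = 0 ∩ |CB|² = 3701/9]
2. C_y = -5/3  [line 32·x + 8·y + -264 = 0 ∩ |CB|² = 3701/9]
   → C = (26/3, -5/3)

C = (26/3, -5/3)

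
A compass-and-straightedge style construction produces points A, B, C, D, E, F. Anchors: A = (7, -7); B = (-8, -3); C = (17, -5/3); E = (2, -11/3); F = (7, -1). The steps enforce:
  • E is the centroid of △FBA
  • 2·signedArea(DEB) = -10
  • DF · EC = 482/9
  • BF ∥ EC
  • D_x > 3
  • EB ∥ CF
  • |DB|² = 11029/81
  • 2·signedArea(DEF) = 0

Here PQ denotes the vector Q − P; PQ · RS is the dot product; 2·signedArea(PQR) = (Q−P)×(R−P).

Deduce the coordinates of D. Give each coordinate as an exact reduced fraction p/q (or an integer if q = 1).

D = (11/3, -25/9)

1. D_x = 11/3  [2·signedArea(DEF) = 0 ∩ DF · EC = 482/9]
2. D_y = -25/9  [2·signedArea(DEF) = 0 ∩ DF · EC = 482/9]
   → D = (11/3, -25/9)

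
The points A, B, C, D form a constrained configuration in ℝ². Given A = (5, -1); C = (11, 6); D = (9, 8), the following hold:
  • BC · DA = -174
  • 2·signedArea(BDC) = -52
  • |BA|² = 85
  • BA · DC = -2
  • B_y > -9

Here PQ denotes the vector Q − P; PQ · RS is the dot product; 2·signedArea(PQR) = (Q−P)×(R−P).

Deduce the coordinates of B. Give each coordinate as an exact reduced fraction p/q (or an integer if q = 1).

1. B_x = -1  [BC · DA = -174 ∩ 2·signedArea(BDC) = -52]
2. B_y = -8  [BC · DA = -174 ∩ 2·signedArea(BDC) = -52]
   → B = (-1, -8)

B = (-1, -8)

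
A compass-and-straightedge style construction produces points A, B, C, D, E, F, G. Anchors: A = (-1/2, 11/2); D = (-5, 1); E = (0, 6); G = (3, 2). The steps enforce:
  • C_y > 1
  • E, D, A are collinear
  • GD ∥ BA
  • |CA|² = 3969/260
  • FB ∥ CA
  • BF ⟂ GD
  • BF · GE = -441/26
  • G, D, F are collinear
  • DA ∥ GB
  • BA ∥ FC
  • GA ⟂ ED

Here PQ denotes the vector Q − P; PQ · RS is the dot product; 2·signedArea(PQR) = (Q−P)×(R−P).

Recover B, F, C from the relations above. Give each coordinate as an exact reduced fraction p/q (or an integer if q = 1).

B = (15/2, 13/2)
C = (-1/65, 211/130)
F = (519/65, 341/130)

1. B_x = 15/2  [GD ∥ BA ∩ DA ∥ GB]
2. B_y = 13/2  [GD ∥ BA ∩ DA ∥ GB]
   → B = (15/2, 13/2)
3. F_x = 519/65  [G, D, F are collinear ∩ BF ⟂ GD]
4. F_y = 341/130  [G, D, F are collinear ∩ BF ⟂ GD]
   → F = (519/65, 341/130)
5. C_x = -1/65  [FB ∥ CA ∩ BA ∥ FC]
6. C_y = 211/130  [FB ∥ CA ∩ BA ∥ FC]
   → C = (-1/65, 211/130)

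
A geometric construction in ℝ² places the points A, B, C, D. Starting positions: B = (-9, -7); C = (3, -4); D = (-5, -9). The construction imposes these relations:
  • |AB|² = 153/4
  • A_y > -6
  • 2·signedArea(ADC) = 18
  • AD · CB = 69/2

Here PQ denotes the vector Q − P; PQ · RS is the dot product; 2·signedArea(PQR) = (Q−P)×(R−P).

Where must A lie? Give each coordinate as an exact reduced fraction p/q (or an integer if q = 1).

1. A_x = -3  [AD · CB = 69/2 ∩ 2·signedArea(ADC) = 18]
2. A_y = -11/2  [AD · CB = 69/2 ∩ 2·signedArea(ADC) = 18]
   → A = (-3, -11/2)

A = (-3, -11/2)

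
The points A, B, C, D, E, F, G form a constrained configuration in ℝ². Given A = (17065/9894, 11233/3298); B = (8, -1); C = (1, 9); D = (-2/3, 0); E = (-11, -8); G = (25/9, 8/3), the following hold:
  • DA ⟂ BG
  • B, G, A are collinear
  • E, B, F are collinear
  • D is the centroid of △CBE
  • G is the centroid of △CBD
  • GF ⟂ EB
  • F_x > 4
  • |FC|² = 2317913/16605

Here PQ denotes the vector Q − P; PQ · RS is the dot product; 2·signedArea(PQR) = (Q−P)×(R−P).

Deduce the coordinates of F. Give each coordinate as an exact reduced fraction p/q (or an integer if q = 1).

F = (8471/1845, -4162/1845)

1. F_x = 8471/1845  [E, B, F are collinear ∩ GF ⟂ EB]
2. F_y = -4162/1845  [E, B, F are collinear ∩ GF ⟂ EB]
   → F = (8471/1845, -4162/1845)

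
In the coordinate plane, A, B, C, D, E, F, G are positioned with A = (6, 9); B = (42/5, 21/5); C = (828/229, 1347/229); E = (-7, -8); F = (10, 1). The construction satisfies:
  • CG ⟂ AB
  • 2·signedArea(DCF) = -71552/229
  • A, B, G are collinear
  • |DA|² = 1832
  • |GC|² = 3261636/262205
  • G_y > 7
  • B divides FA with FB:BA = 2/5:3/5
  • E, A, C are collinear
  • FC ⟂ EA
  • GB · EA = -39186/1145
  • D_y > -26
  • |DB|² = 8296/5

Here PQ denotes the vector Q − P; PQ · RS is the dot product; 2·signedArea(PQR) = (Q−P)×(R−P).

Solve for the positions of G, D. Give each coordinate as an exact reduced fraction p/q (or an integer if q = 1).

D = (-20, -25)
G = (7752/1145, 8541/1145)

1. G_x = 7752/1145  [A, B, G are collinear ∩ CG ⟂ AB]
2. G_y = 8541/1145  [A, B, G are collinear ∩ CG ⟂ AB]
   → G = (7752/1145, 8541/1145)
3. D_x = -20  [line 1118/229·x + 1462/229·y + 58910/229 = 0 ∩ |DB|² = 8296/5]
4. D_y = -25  [line 1118/229·x + 1462/229·y + 58910/229 = 0 ∩ |DB|² = 8296/5]
   → D = (-20, -25)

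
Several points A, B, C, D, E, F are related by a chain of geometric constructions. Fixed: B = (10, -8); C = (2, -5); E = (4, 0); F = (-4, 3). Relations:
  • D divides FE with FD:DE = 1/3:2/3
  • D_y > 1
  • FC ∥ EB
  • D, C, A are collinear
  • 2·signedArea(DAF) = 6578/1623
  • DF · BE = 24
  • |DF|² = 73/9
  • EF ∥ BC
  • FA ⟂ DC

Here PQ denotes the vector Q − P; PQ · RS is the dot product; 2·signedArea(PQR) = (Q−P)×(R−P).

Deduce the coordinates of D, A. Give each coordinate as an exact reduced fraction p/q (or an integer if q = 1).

1. D_x = -4/3  [D divides FE with FD:DE = 1/3:2/3]
2. D_y = 2  [D divides FE with FD:DE = 1/3:2/3]
   → D = (-4/3, 2)
3. A_x = -1198/541  [D, C, A are collinear ∩ FA ⟂ DC]
4. A_y = 2083/541  [D, C, A are collinear ∩ FA ⟂ DC]
   → A = (-1198/541, 2083/541)

A = (-1198/541, 2083/541)
D = (-4/3, 2)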